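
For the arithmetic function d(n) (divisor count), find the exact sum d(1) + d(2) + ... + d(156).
Σ_{n ≤ 156} d(n) = 820

Compute d(n) for each 1 ≤ n ≤ 156: d(1) = 1, d(2) = 2, d(3) = 2, d(4) = 3, d(5) = 2, d(6) = 4, d(7) = 2, d(8) = 4, d(9) = 3, d(10) = 4, d(11) = 2, d(12) = 6, d(13) = 2, d(14) = 4, d(15) = 4, d(16) = 5, d(17) = 2, d(18) = 6, d(19) = 2, d(20) = 6, d(21) = 4, d(22) = 4, d(23) = 2, d(24) = 8, d(25) = 3, d(26) = 4, d(27) = 4, d(28) = 6, d(29) = 2, d(30) = 8, d(31) = 2, d(32) = 6, d(33) = 4, d(34) = 4, d(35) = 4, d(36) = 9, d(37) = 2, d(38) = 4, d(39) = 4, d(40) = 8, d(41) = 2, d(42) = 8, d(43) = 2, d(44) = 6, d(45) = 6, d(46) = 4, d(47) = 2, d(48) = 10, d(49) = 3, d(50) = 6, d(51) = 4, d(52) = 6, d(53) = 2, d(54) = 8, d(55) = 4, d(56) = 8, d(57) = 4, d(58) = 4, d(59) = 2, d(60) = 12, d(61) = 2, d(62) = 4, d(63) = 6, d(64) = 7, d(65) = 4, d(66) = 8, d(67) = 2, d(68) = 6, d(69) = 4, d(70) = 8, d(71) = 2, d(72) = 12, d(73) = 2, d(74) = 4, d(75) = 6, d(76) = 6, d(77) = 4, d(78) = 8, d(79) = 2, d(80) = 10, d(81) = 5, d(82) = 4, d(83) = 2, d(84) = 12, d(85) = 4, d(86) = 4, d(87) = 4, d(88) = 8, d(89) = 2, d(90) = 12, d(91) = 4, d(92) = 6, d(93) = 4, d(94) = 4, d(95) = 4, d(96) = 12, d(97) = 2, d(98) = 6, d(99) = 6, d(100) = 9, d(101) = 2, d(102) = 8, d(103) = 2, d(104) = 8, d(105) = 8, d(106) = 4, d(107) = 2, d(108) = 12, d(109) = 2, d(110) = 8, d(111) = 4, d(112) = 10, d(113) = 2, d(114) = 8, d(115) = 4, d(116) = 6, d(117) = 6, d(118) = 4, d(119) = 4, d(120) = 16, d(121) = 3, d(122) = 4, d(123) = 4, d(124) = 6, d(125) = 4, d(126) = 12, d(127) = 2, d(128) = 8, d(129) = 4, d(130) = 8, d(131) = 2, d(132) = 12, d(133) = 4, d(134) = 4, d(135) = 8, d(136) = 8, d(137) = 2, d(138) = 8, d(139) = 2, d(140) = 12, d(141) = 4, d(142) = 4, d(143) = 4, d(144) = 15, d(145) = 4, d(146) = 4, d(147) = 6, d(148) = 6, d(149) = 2, d(150) = 12, d(151) = 2, d(152) = 8, d(153) = 6, d(154) = 8, d(155) = 4, d(156) = 12. Summing all 156 values: 820. (Dirichlet's divisor formula: Σ_{n ≤ x} d(n) = x ln(x) + (2γ − 1) x + O(√x). For x = 156, the asymptotic estimate is ≈ 811.87.)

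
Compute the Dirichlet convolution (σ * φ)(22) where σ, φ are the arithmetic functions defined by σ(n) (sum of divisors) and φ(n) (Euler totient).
(σ * φ)(22) = 88

Divisors of 22: [1, 2, 11, 22]. For each d | 22:
  d = 1: σ(1) · φ(22/1) = 1 · 10 = 10
  d = 2: σ(2) · φ(22/2) = 3 · 10 = 30
  d = 11: σ(11) · φ(22/11) = 12 · 1 = 12
  d = 22: σ(22) · φ(22/22) = 36 · 1 = 36
Summing: (σ * φ)(22) = 10 + 30 + 12 + 36 = 88.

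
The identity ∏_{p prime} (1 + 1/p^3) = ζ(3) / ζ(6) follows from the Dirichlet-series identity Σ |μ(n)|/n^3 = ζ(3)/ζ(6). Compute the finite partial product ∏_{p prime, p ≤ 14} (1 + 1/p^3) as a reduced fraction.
∏ = 431631936/365525875

The primes p ≤ 14 are [2, 3, 5, 7, 11, 13]. For each, (1 + 1/p^3) = (p^3 + 1)/p^3. Multiplying these fractions over p ∈ [2, 3, 5, 7, 11, 13] gives 431631936/365525875. (In the limit P → ∞ this tends to ζ(3)/ζ(6).)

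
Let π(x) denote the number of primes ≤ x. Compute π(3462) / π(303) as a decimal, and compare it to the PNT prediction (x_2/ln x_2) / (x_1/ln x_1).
π(3462)/π(303) = 484/62 ≈ 7.8065;  PNT prediction ≈ 8.0107.

π(303) = 62 and π(3462) = 484, so π(3462)/π(303) ≈ 7.8065. The PNT-predicted ratio is (3462/ln(3462)) / (303/ln(303)) ≈ 8.0107. The two agree to within a few percent, as expected.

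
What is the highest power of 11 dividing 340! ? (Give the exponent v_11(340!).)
v_11(340!) = 32

Legendre's formula: v_p(n!) = Σ_{k ≥ 1} ⌊n / p^k⌋. For p = 11, n = 340, the terms are:
  ⌊340/11^1⌋ = ⌊340/11⌋ = 30
  ⌊340/11^2⌋ = ⌊340/121⌋ = 2
(the next term ⌊340/11^3⌋ = 0, terminating the sum). Summing: v_11(340!) = 30 + 2 = 32.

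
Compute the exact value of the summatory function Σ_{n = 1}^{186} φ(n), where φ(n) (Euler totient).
Σ_{n ≤ 186} φ(n) = 10544

Compute φ(n) for each 1 ≤ n ≤ 186: φ(1) = 1, φ(2) = 1, φ(3) = 2, φ(4) = 2, φ(5) = 4, φ(6) = 2, φ(7) = 6, φ(8) = 4, φ(9) = 6, φ(10) = 4, φ(11) = 10, φ(12) = 4, φ(13) = 12, φ(14) = 6, φ(15) = 8, φ(16) = 8, φ(17) = 16, φ(18) = 6, φ(19) = 18, φ(20) = 8, φ(21) = 12, φ(22) = 10, φ(23) = 22, φ(24) = 8, φ(25) = 20, φ(26) = 12, φ(27) = 18, φ(28) = 12, φ(29) = 28, φ(30) = 8, φ(31) = 30, φ(32) = 16, φ(33) = 20, φ(34) = 16, φ(35) = 24, φ(36) = 12, φ(37) = 36, φ(38) = 18, φ(39) = 24, φ(40) = 16, φ(41) = 40, φ(42) = 12, φ(43) = 42, φ(44) = 20, φ(45) = 24, φ(46) = 22, φ(47) = 46, φ(48) = 16, φ(49) = 42, φ(50) = 20, φ(51) = 32, φ(52) = 24, φ(53) = 52, φ(54) = 18, φ(55) = 40, φ(56) = 24, φ(57) = 36, φ(58) = 28, φ(59) = 58, φ(60) = 16, φ(61) = 60, φ(62) = 30, φ(63) = 36, φ(64) = 32, φ(65) = 48, φ(66) = 20, φ(67) = 66, φ(68) = 32, φ(69) = 44, φ(70) = 24, φ(71) = 70, φ(72) = 24, φ(73) = 72, φ(74) = 36, φ(75) = 40, φ(76) = 36, φ(77) = 60, φ(78) = 24, φ(79) = 78, φ(80) = 32, φ(81) = 54, φ(82) = 40, φ(83) = 82, φ(84) = 24, φ(85) = 64, φ(86) = 42, φ(87) = 56, φ(88) = 40, φ(89) = 88, φ(90) = 24, φ(91) = 72, φ(92) = 44, φ(93) = 60, φ(94) = 46, φ(95) = 72, φ(96) = 32, φ(97) = 96, φ(98) = 42, φ(99) = 60, φ(100) = 40, φ(101) = 100, φ(102) = 32, φ(103) = 102, φ(104) = 48, φ(105) = 48, φ(106) = 52, φ(107) = 106, φ(108) = 36, φ(109) = 108, φ(110) = 40, φ(111) = 72, φ(112) = 48, φ(113) = 112, φ(114) = 36, φ(115) = 88, φ(116) = 56, φ(117) = 72, φ(118) = 58, φ(119) = 96, φ(120) = 32, φ(121) = 110, φ(122) = 60, φ(123) = 80, φ(124) = 60, φ(125) = 100, φ(126) = 36, φ(127) = 126, φ(128) = 64, φ(129) = 84, φ(130) = 48, φ(131) = 130, φ(132) = 40, φ(133) = 108, φ(134) = 66, φ(135) = 72, φ(136) = 64, φ(137) = 136, φ(138) = 44, φ(139) = 138, φ(140) = 48, φ(141) = 92, φ(142) = 70, φ(143) = 120, φ(144) = 48, φ(145) = 112, φ(146) = 72, φ(147) = 84, φ(148) = 72, φ(149) = 148, φ(150) = 40, φ(151) = 150, φ(152) = 72, φ(153) = 96, φ(154) = 60, φ(155) = 120, φ(156) = 48, φ(157) = 156, φ(158) = 78, φ(159) = 104, φ(160) = 64, φ(161) = 132, φ(162) = 54, φ(163) = 162, φ(164) = 80, φ(165) = 80, φ(166) = 82, φ(167) = 166, φ(168) = 48, φ(169) = 156, φ(170) = 64, φ(171) = 108, φ(172) = 84, φ(173) = 172, φ(174) = 56, φ(175) = 120, φ(176) = 80, φ(177) = 116, φ(178) = 88, φ(179) = 178, φ(180) = 48, φ(181) = 180, φ(182) = 72, φ(183) = 120, φ(184) = 88, φ(185) = 144, φ(186) = 60. Summing all 186 values: 10544. (Average order: Σ_{n ≤ x} φ(n) ~ (3/π²) x². For x = 186, (3/π²)·186² ≈ 10515.92.)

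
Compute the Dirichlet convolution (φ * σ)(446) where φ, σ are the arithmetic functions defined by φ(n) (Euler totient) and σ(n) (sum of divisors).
(φ * σ)(446) = 1784

Divisors of 446: [1, 2, 223, 446]. For each d | 446:
  d = 1: φ(1) · σ(446/1) = 1 · 672 = 672
  d = 2: φ(2) · σ(446/2) = 1 · 224 = 224
  d = 223: φ(223) · σ(446/223) = 222 · 3 = 666
  d = 446: φ(446) · σ(446/446) = 222 · 1 = 222
Summing: (φ * σ)(446) = 672 + 224 + 666 + 222 = 1784.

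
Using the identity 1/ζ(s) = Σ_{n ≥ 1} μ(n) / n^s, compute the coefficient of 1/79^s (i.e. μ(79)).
μ(79) = -1

Factor n = 79 = 79. μ(n) = 0 if any exponent ≥ 2 (not squarefree); otherwise μ(n) = (−1)^{ω(n)} where ω(n) is the number of distinct prime factors. Applying: μ(79) = -1.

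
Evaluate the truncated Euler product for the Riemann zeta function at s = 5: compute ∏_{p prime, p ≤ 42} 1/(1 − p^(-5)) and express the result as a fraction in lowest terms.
∏ = 74875808585870055616502751635850749659928795918147986481/72209283302841655787041441691786569299878431940565073920

The primes p ≤ 42 are [2, 3, 5, 7, 11, 13, 17, 19, 23, 29, 31, 37, 41]. For each prime, (1 − 1/p^5)^(-1) = p^5 / (p^5 − 1). The product is (1 − 1/2^5)^(-1), (1 − 1/3^5)^(-1), (1 − 1/5^5)^(-1), (1 − 1/7^5)^(-1), (1 − 1/11^5)^(-1), (1 − 1/13^5)^(-1), (1 − 1/17^5)^(-1), (1 − 1/19^5)^(-1), (1 − 1/23^5)^(-1), (1 − 1/29^5)^(-1), (1 − 1/31^5)^(-1), (1 − 1/37^5)^(-1), (1 − 1/41^5)^(-1) = ∏ p^5 / (p^5 − 1) = 74875808585870055616502751635850749659928795918147986481/72209283302841655787041441691786569299878431940565073920.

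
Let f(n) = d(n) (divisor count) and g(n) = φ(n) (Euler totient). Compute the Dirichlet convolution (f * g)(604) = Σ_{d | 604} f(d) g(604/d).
(d * φ)(604) = 1064

Divisors of 604: [1, 2, 4, 151, 302, 604]. For each d | 604:
  d = 1: d(1) · φ(604/1) = 1 · 300 = 300
  d = 2: d(2) · φ(604/2) = 2 · 150 = 300
  d = 4: d(4) · φ(604/4) = 3 · 150 = 450
  d = 151: d(151) · φ(604/151) = 2 · 2 = 4
  d = 302: d(302) · φ(604/302) = 4 · 1 = 4
  d = 604: d(604) · φ(604/604) = 6 · 1 = 6
Summing: (d * φ)(604) = 300 + 300 + 450 + 4 + 4 + 6 = 1064.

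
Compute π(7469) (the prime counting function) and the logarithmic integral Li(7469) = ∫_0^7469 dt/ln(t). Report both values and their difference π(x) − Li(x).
π(7469) = 945;  Li(7469) ≈ 967.11;  π(x) − Li(x) ≈ -22.11.

Direct count of primes ≤ 7469 gives π(7469) = 945. Numerical evaluation of the logarithmic integral gives Li(7469) ≈ 967.11. The difference π(x) − Li(x) ≈ -22.11 is typically negative for small/moderate x (Li(x) overestimates), though Littlewood's theorem shows this sign changes infinitely often.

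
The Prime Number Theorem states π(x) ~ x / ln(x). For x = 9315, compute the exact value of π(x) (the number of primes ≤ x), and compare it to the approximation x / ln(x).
π(9315) = 1152;  x/ln(x) ≈ 1019.22;  relative error ≈ 11.53%.

Directly count primes up to 9315: π(9315) = 1152. The PNT approximation gives 9315/ln(9315) ≈ 9315/9.13938 ≈ 1019.22. Relative error (π(x) − x/ln(x)) / π(x) ≈ 11.53%; the approximation is known to undercount slightly (Li(x) is a better estimate).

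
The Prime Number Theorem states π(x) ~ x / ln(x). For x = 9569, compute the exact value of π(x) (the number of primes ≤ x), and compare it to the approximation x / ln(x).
π(9569) = 1183;  x/ln(x) ≈ 1043.93;  relative error ≈ 11.76%.

Directly count primes up to 9569: π(9569) = 1183. The PNT approximation gives 9569/ln(9569) ≈ 9569/9.16628 ≈ 1043.93. Relative error (π(x) − x/ln(x)) / π(x) ≈ 11.76%; the approximation is known to undercount slightly (Li(x) is a better estimate).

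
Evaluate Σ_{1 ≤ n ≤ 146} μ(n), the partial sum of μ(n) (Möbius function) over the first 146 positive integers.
Σ_{n ≤ 146} μ(n) = 1

Compute μ(n) for each 1 ≤ n ≤ 146: μ(1) = 1, μ(2) = -1, μ(3) = -1, μ(4) = 0, μ(5) = -1, μ(6) = 1, μ(7) = -1, μ(8) = 0, μ(9) = 0, μ(10) = 1, μ(11) = -1, μ(12) = 0, μ(13) = -1, μ(14) = 1, μ(15) = 1, μ(16) = 0, μ(17) = -1, μ(18) = 0, μ(19) = -1, μ(20) = 0, μ(21) = 1, μ(22) = 1, μ(23) = -1, μ(24) = 0, μ(25) = 0, μ(26) = 1, μ(27) = 0, μ(28) = 0, μ(29) = -1, μ(30) = -1, μ(31) = -1, μ(32) = 0, μ(33) = 1, μ(34) = 1, μ(35) = 1, μ(36) = 0, μ(37) = -1, μ(38) = 1, μ(39) = 1, μ(40) = 0, μ(41) = -1, μ(42) = -1, μ(43) = -1, μ(44) = 0, μ(45) = 0, μ(46) = 1, μ(47) = -1, μ(48) = 0, μ(49) = 0, μ(50) = 0, μ(51) = 1, μ(52) = 0, μ(53) = -1, μ(54) = 0, μ(55) = 1, μ(56) = 0, μ(57) = 1, μ(58) = 1, μ(59) = -1, μ(60) = 0, μ(61) = -1, μ(62) = 1, μ(63) = 0, μ(64) = 0, μ(65) = 1, μ(66) = -1, μ(67) = -1, μ(68) = 0, μ(69) = 1, μ(70) = -1, μ(71) = -1, μ(72) = 0, μ(73) = -1, μ(74) = 1, μ(75) = 0, μ(76) = 0, μ(77) = 1, μ(78) = -1, μ(79) = -1, μ(80) = 0, μ(81) = 0, μ(82) = 1, μ(83) = -1, μ(84) = 0, μ(85) = 1, μ(86) = 1, μ(87) = 1, μ(88) = 0, μ(89) = -1, μ(90) = 0, μ(91) = 1, μ(92) = 0, μ(93) = 1, μ(94) = 1, μ(95) = 1, μ(96) = 0, μ(97) = -1, μ(98) = 0, μ(99) = 0, μ(100) = 0, μ(101) = -1, μ(102) = -1, μ(103) = -1, μ(104) = 0, μ(105) = -1, μ(106) = 1, μ(107) = -1, μ(108) = 0, μ(109) = -1, μ(110) = -1, μ(111) = 1, μ(112) = 0, μ(113) = -1, μ(114) = -1, μ(115) = 1, μ(116) = 0, μ(117) = 0, μ(118) = 1, μ(119) = 1, μ(120) = 0, μ(121) = 0, μ(122) = 1, μ(123) = 1, μ(124) = 0, μ(125) = 0, μ(126) = 0, μ(127) = -1, μ(128) = 0, μ(129) = 1, μ(130) = -1, μ(131) = -1, μ(132) = 0, μ(133) = 1, μ(134) = 1, μ(135) = 0, μ(136) = 0, μ(137) = -1, μ(138) = -1, μ(139) = -1, μ(140) = 0, μ(141) = 1, μ(142) = 1, μ(143) = 1, μ(144) = 0, μ(145) = 1, μ(146) = 1. Summing all 146 values: 1. (Mertens function M(x) = Σ_{n ≤ x} μ(n); on average M(x) should be small (PNT ⟺ M(x) = o(x)).)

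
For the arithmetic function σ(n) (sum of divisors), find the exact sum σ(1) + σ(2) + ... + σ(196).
Σ_{n ≤ 196} σ(n) = 31713

Compute σ(n) for each 1 ≤ n ≤ 196: σ(1) = 1, σ(2) = 3, σ(3) = 4, σ(4) = 7, σ(5) = 6, σ(6) = 12, σ(7) = 8, σ(8) = 15, σ(9) = 13, σ(10) = 18, σ(11) = 12, σ(12) = 28, σ(13) = 14, σ(14) = 24, σ(15) = 24, σ(16) = 31, σ(17) = 18, σ(18) = 39, σ(19) = 20, σ(20) = 42, σ(21) = 32, σ(22) = 36, σ(23) = 24, σ(24) = 60, σ(25) = 31, σ(26) = 42, σ(27) = 40, σ(28) = 56, σ(29) = 30, σ(30) = 72, σ(31) = 32, σ(32) = 63, σ(33) = 48, σ(34) = 54, σ(35) = 48, σ(36) = 91, σ(37) = 38, σ(38) = 60, σ(39) = 56, σ(40) = 90, σ(41) = 42, σ(42) = 96, σ(43) = 44, σ(44) = 84, σ(45) = 78, σ(46) = 72, σ(47) = 48, σ(48) = 124, σ(49) = 57, σ(50) = 93, σ(51) = 72, σ(52) = 98, σ(53) = 54, σ(54) = 120, σ(55) = 72, σ(56) = 120, σ(57) = 80, σ(58) = 90, σ(59) = 60, σ(60) = 168, σ(61) = 62, σ(62) = 96, σ(63) = 104, σ(64) = 127, σ(65) = 84, σ(66) = 144, σ(67) = 68, σ(68) = 126, σ(69) = 96, σ(70) = 144, σ(71) = 72, σ(72) = 195, σ(73) = 74, σ(74) = 114, σ(75) = 124, σ(76) = 140, σ(77) = 96, σ(78) = 168, σ(79) = 80, σ(80) = 186, σ(81) = 121, σ(82) = 126, σ(83) = 84, σ(84) = 224, σ(85) = 108, σ(86) = 132, σ(87) = 120, σ(88) = 180, σ(89) = 90, σ(90) = 234, σ(91) = 112, σ(92) = 168, σ(93) = 128, σ(94) = 144, σ(95) = 120, σ(96) = 252, σ(97) = 98, σ(98) = 171, σ(99) = 156, σ(100) = 217, σ(101) = 102, σ(102) = 216, σ(103) = 104, σ(104) = 210, σ(105) = 192, σ(106) = 162, σ(107) = 108, σ(108) = 280, σ(109) = 110, σ(110) = 216, σ(111) = 152, σ(112) = 248, σ(113) = 114, σ(114) = 240, σ(115) = 144, σ(116) = 210, σ(117) = 182, σ(118) = 180, σ(119) = 144, σ(120) = 360, σ(121) = 133, σ(122) = 186, σ(123) = 168, σ(124) = 224, σ(125) = 156, σ(126) = 312, σ(127) = 128, σ(128) = 255, σ(129) = 176, σ(130) = 252, σ(131) = 132, σ(132) = 336, σ(133) = 160, σ(134) = 204, σ(135) = 240, σ(136) = 270, σ(137) = 138, σ(138) = 288, σ(139) = 140, σ(140) = 336, σ(141) = 192, σ(142) = 216, σ(143) = 168, σ(144) = 403, σ(145) = 180, σ(146) = 222, σ(147) = 228, σ(148) = 266, σ(149) = 150, σ(150) = 372, σ(151) = 152, σ(152) = 300, σ(153) = 234, σ(154) = 288, σ(155) = 192, σ(156) = 392, σ(157) = 158, σ(158) = 240, σ(159) = 216, σ(160) = 378, σ(161) = 192, σ(162) = 363, σ(163) = 164, σ(164) = 294, σ(165) = 288, σ(166) = 252, σ(167) = 168, σ(168) = 480, σ(169) = 183, σ(170) = 324, σ(171) = 260, σ(172) = 308, σ(173) = 174, σ(174) = 360, σ(175) = 248, σ(176) = 372, σ(177) = 240, σ(178) = 270, σ(179) = 180, σ(180) = 546, σ(181) = 182, σ(182) = 336, σ(183) = 248, σ(184) = 360, σ(185) = 228, σ(186) = 384, σ(187) = 216, σ(188) = 336, σ(189) = 320, σ(190) = 360, σ(191) = 192, σ(192) = 508, σ(193) = 194, σ(194) = 294, σ(195) = 336, σ(196) = 399. Summing all 196 values: 31713. (Average order: Σ_{n ≤ x} σ(n) ~ (π²/12) x². For x = 196, (π²/12)·196² ≈ 31595.89.)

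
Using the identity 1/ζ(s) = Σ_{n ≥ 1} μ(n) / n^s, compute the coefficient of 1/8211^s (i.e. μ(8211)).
μ(8211) = 1

Factor n = 8211 = 3 · 7 · 17 · 23. μ(n) = 0 if any exponent ≥ 2 (not squarefree); otherwise μ(n) = (−1)^{ω(n)} where ω(n) is the number of distinct prime factors. Applying: μ(8211) = 1.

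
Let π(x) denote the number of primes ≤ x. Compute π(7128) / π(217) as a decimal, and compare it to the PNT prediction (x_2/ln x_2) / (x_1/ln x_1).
π(7128)/π(217) = 913/47 ≈ 19.4255;  PNT prediction ≈ 19.9192.

π(217) = 47 and π(7128) = 913, so π(7128)/π(217) ≈ 19.4255. The PNT-predicted ratio is (7128/ln(7128)) / (217/ln(217)) ≈ 19.9192. The two agree to within a few percent, as expected.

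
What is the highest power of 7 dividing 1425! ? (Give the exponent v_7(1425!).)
v_7(1425!) = 236

Legendre's formula: v_p(n!) = Σ_{k ≥ 1} ⌊n / p^k⌋. For p = 7, n = 1425, the terms are:
  ⌊1425/7^1⌋ = ⌊1425/7⌋ = 203
  ⌊1425/7^2⌋ = ⌊1425/49⌋ = 29
  ⌊1425/7^3⌋ = ⌊1425/343⌋ = 4
(the next term ⌊1425/7^4⌋ = 0, terminating the sum). Summing: v_7(1425!) = 203 + 29 + 4 = 236.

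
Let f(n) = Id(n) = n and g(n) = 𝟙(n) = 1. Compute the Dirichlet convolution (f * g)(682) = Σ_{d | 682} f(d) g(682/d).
(Id * 𝟙)(682) = 1152

Divisors of 682: [1, 2, 11, 22, 31, 62, 341, 682]. For each d | 682:
  d = 1: Id(1) · 𝟙(682/1) = 1 · 1 = 1
  d = 2: Id(2) · 𝟙(682/2) = 2 · 1 = 2
  d = 11: Id(11) · 𝟙(682/11) = 11 · 1 = 11
  d = 22: Id(22) · 𝟙(682/22) = 22 · 1 = 22
  d = 31: Id(31) · 𝟙(682/31) = 31 · 1 = 31
  d = 62: Id(62) · 𝟙(682/62) = 62 · 1 = 62
  d = 341: Id(341) · 𝟙(682/341) = 341 · 1 = 341
  d = 682: Id(682) · 𝟙(682/682) = 682 · 1 = 682
Summing: (Id * 𝟙)(682) = 1 + 2 + 11 + 22 + 31 + 62 + 341 + 682 = 1152.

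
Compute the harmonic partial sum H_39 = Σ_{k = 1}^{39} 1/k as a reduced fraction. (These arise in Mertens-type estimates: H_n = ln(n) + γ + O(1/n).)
H_39 = 2066035355155033/485721041551200

Direct summation: H_39 = 1 + 1/2 + ... + 1/39. The least common denominator is lcm(1, ..., 39) = 5342931457063200; over this denominator the numerator is 5342931457063200 + 2671465728531600 + 1780977152354400 + 1335732864265800 + 1068586291412640 + 890488576177200 + 763275922437600 + 667866432132900 + 593659050784800 + 534293145706320 + 485721041551200 + 445244288088600 + 410994727466400 + 381637961218800 + 356195430470880 + 333933216066450 + 314290085709600 + 296829525392400 + 281206918792800 + 267146572853160 + 254425307479200 + 242860520775600 + 232301367698400 + 222622144044300 + 213717258282528 + 205497363733200 + 197886350261600 + 190818980609400 + 184239015760800 + 178097715235440 + 172352627647200 + 166966608033225 + 161907013850400 + 157145042854800 + 152655184487520 + 148414762696200 + 144403552893600 + 140603459396400 + 136998242488800 = 22726388906705363, so H_39 = 22726388906705363/5342931457063200; reducing by gcd(22726388906705363, 5342931457063200) = 11 gives 2066035355155033/485721041551200 ≈ 4.25354. (The PNT-adjacent estimate ln(39) + γ ≈ 4.24078 matches within O(1/n).)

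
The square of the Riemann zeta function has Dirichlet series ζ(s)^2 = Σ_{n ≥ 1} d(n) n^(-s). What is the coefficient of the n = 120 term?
d(120) = 16

ζ(s)^2 = (Σ 1/m^s)(Σ 1/k^s). The coefficient of 1/n^s in the product is the number of ordered pairs (m, k) with mk = n, which equals d(n). For n = 120, divisors are [1, 2, 3, 4, 5, 6, 8, 10, 12, 15, 20, 24, 30, 40, 60, 120], so d(120) = 16.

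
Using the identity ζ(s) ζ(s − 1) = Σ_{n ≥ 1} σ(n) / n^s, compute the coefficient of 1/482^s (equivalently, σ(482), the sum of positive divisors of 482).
σ(482) = 726

In the product (Σ m^0/m^s)(Σ k / k^s) = Σ (Σ_{d | n} d) / n^s, the coefficient of 1/n^s is σ(n) = Σ_{d | n} d. For n = 482, divisors are [1, 2, 241, 482]; summing: σ(482) = 726.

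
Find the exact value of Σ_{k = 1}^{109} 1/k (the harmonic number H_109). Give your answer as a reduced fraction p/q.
H_109 = 8921300974621008344560891131674592385138744074343/1691837260754386654006214227002266112914383247040

Direct summation: H_109 = 1 + 1/2 + ... + 1/109. The least common denominator is lcm(1, ..., 109) = 8459186303771933270031071135011330564571916235200; over this denominator the numerator is 8459186303771933270031071135011330564571916235200 + 4229593151885966635015535567505665282285958117600 + 2819728767923977756677023711670443521523972078400 + 2114796575942983317507767783752832641142979058800 + 1691837260754386654006214227002266112914383247040 + 1409864383961988878338511855835221760761986039200 + 1208455186253133324290153019287332937795988033600 + 1057398287971491658753883891876416320571489529400 + 939909589307992585559007903890147840507990692800 + 845918630377193327003107113501133056457191623520 + 769016936706539388184642830455575505870174203200 + 704932191980994439169255927917610880380993019600 + 650706638751687174617774702693179274197839710400 + 604227593126566662145076509643666468897994016800 + 563945753584795551335404742334088704304794415680 + 528699143985745829376941945938208160285744764700 + 497599194339525486472415949118313562621877425600 + 469954794653996292779503951945073920253995346400 + 445220331777470172106898480790070029714311380800 + 422959315188596663501553556750566528228595811760 + 402818395417711108096717673095777645931996011200 + 384508468353269694092321415227787752935087101600 + 367790708859649272610046571087449154981387662400 + 352466095990497219584627963958805440190496509800 + 338367452150877330801242845400453222582876649408 + 325353319375843587308887351346589637098919855200 + 313303196435997528519669301296715946835996897600 + 302113796563283331072538254821833234448997008400 + 291696079440411492070036935690045881536962628800 + 281972876792397775667702371167044352152397207840 + 272876977541030105484873262419720340792642459200 + 264349571992872914688470972969104080142872382350 + 256338978902179796061547610151858501956724734400 + 248799597169762743236207974559156781310938712800 + 241691037250626664858030603857466587559197606720 + 234977397326998146389751975972536960126997673200 + 228626656858700899190028949594900826069511249600 + 222610165888735086053449240395035014857155690400 + 216902212917229058205924900897726424732613236800 + 211479657594298331750776778375283264114297905880 + 206321617165169104147099295975886111331022347200 + 201409197708855554048358836547888822965998005600 + 196725262878417052791420258953751873594695726400 + 192254234176634847046160707613893876467543550800 + 187981917861598517111801580778029568101598138560 + 183895354429824636305023285543724577490693831200 + 179982687314296452553852577340666607756849281600 + 176233047995248609792313981979402720095248254900 + 172636455179019046327164717041047562542284004800 + 169183726075438665400621422700226611291438324704 + 165866398113175162157471983039437854207292475200 + 162676659687921793654443675673294818549459927600 + 159607288750413835283605115754930765369281438400 + 156651598217998764259834650648357973417998448800 + 153803387341307877636928566091115101174034840640 + 151056898281641665536269127410916617224498504200 + 148406777259156724035632826930023343238103793600 + 145848039720205746035018467845022940768481314400 + 143376039046981919831035103983242890924947732800 + 140986438396198887833851185583522176076198603920 + 138675185307736610984115920246087386304457643200 + 136438488770515052742436631209860170396321229600 + 134272798472570369365572557698592548643998670400 + 132174785996436457344235486484552040071436191175 + 130141327750337434923554940538635854839567942080 + 128169489451089898030773805075929250978362367200 + 126256511996596018955687628880766127829431585600 + 124399798584881371618103987279578390655469356400 + 122596902953216424203348857029149718327129220800 + 120845518625313332429015301928733293779598803360 + 119143469067210327746916494859314514993970651200 + 117488698663499073194875987986268480063498836600 + 115879264435231962603165358013853843350300222400 + 114313328429350449595014474797450413034755624800 + 112789150716959110267080948466817740860958883136 + 111305082944367543026724620197517507428577845200 + 109859562386648484026377547207939357981453457600 + 108451106458614529102962450448863212366306618400 + 107078307642682699620646470063434564108505268800 + 105739828797149165875388389187641632057148952940 + 104434398811999176173223100432238648945332299200 + 103160808582584552073549647987943055665511173600 + 101917907274360641807603266686883500777974894400 + 100704598854427777024179418273944411482999002800 + 99519838867905097294483189823662712524375485120 + 98362631439208526395710129476875936797347863200 + 97232026480137164023345645230015293845654209600 + 96127117088317423523080353806946938233771775400 + 95047037121032958090236754325970006343504676800 + 93990958930799258555900790389014784050799069280 + 92958091250241024945396386099025610599691387200 + 91947677214912318152511642771862288745346915600 + 90958992513676701828291087473240113597547486400 + 89991343657148226276926288670333303878424640800 + 89044066355494034421379696158014005942862276160 + 88116523997624304896156990989701360047624127450 + 87208106224452920309598671494962170768782641600 + 86318227589509523163582358520523781271142002400 + 85446326300726598687182536717286167318908244800 + 84591863037719332700310711350113305645719162352 + 83754319839326071980505654802092381827444715200 + 82933199056587581078735991519718927103646237600 + 82128022366717798738165739174867287034678798400 + 81338329843960896827221837836647409274729963800 + 80563679083542221619343534619155529186399202240 + 79803644375206917641802557877465382684640719200 + 79057815923102180093748328364591874435251553600 + 78325799108999382129917325324178986708999224400 + 77607213796072782293863037935883766647448772800 = 44606504873105041722804455658372961925693720371715, so H_109 = 44606504873105041722804455658372961925693720371715/8459186303771933270031071135011330564571916235200; reducing by gcd(44606504873105041722804455658372961925693720371715, 8459186303771933270031071135011330564571916235200) = 5 gives 8921300974621008344560891131674592385138744074343/1691837260754386654006214227002266112914383247040 ≈ 5.27314. (The PNT-adjacent estimate ln(109) + γ ≈ 5.26856 matches within O(1/n).)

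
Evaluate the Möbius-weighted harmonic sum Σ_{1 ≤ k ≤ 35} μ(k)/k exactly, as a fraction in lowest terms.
Σ μ(k)/k = 2562470143/100280245065

Values of μ(k) for 1 ≤ k ≤ 35: μ(1) = 1, μ(2) = -1, μ(3) = -1, μ(5) = -1, μ(6) = 1, μ(7) = -1, μ(10) = 1, μ(11) = -1, μ(13) = -1, μ(14) = 1, μ(15) = 1, μ(17) = -1, μ(19) = -1, μ(21) = 1, μ(22) = 1, μ(23) = -1, μ(26) = 1, μ(29) = -1, μ(30) = -1, μ(31) = -1, μ(33) = 1, μ(34) = 1, μ(35) = 1, with μ = 0 on non-squarefree integers. Summing μ(k)/k for k where μ(k) ≠ 0 gives 2562470143/100280245065 ≈ 0.0256. (PNT ⟺ this sum → 0 as n → ∞.)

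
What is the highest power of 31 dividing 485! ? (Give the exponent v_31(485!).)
v_31(485!) = 15

Legendre's formula: v_p(n!) = Σ_{k ≥ 1} ⌊n / p^k⌋. For p = 31, n = 485, the terms are:
  ⌊485/31^1⌋ = ⌊485/31⌋ = 15
(the next term ⌊485/31^2⌋ = 0, terminating the sum). Summing: v_31(485!) = 15 = 15.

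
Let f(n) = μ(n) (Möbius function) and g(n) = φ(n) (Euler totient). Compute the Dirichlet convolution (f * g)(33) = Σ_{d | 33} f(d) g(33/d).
(μ * φ)(33) = 9

Divisors of 33: [1, 3, 11, 33]. For each d | 33:
  d = 1: μ(1) · φ(33/1) = 1 · 20 = 20
  d = 3: μ(3) · φ(33/3) = -1 · 10 = -10
  d = 11: μ(11) · φ(33/11) = -1 · 2 = -2
  d = 33: μ(33) · φ(33/33) = 1 · 1 = 1
Summing: (μ * φ)(33) = 20 + -10 + -2 + 1 = 9.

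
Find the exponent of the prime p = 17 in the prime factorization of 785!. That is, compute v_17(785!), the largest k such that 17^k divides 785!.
v_17(785!) = 48

Legendre's formula: v_p(n!) = Σ_{k ≥ 1} ⌊n / p^k⌋. For p = 17, n = 785, the terms are:
  ⌊785/17^1⌋ = ⌊785/17⌋ = 46
  ⌊785/17^2⌋ = ⌊785/289⌋ = 2
(the next term ⌊785/17^3⌋ = 0, terminating the sum). Summing: v_17(785!) = 46 + 2 = 48.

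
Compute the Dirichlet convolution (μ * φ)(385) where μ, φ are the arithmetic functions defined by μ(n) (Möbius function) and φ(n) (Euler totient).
(μ * φ)(385) = 135

Divisors of 385: [1, 5, 7, 11, 35, 55, 77, 385]. For each d | 385:
  d = 1: μ(1) · φ(385/1) = 1 · 240 = 240
  d = 5: μ(5) · φ(385/5) = -1 · 60 = -60
  d = 7: μ(7) · φ(385/7) = -1 · 40 = -40
  d = 11: μ(11) · φ(385/11) = -1 · 24 = -24
  d = 35: μ(35) · φ(385/35) = 1 · 10 = 10
  d = 55: μ(55) · φ(385/55) = 1 · 6 = 6
  d = 77: μ(77) · φ(385/77) = 1 · 4 = 4
  d = 385: μ(385) · φ(385/385) = -1 · 1 = -1
Summing: (μ * φ)(385) = 240 + -60 + -40 + -24 + 10 + 6 + 4 + -1 = 135.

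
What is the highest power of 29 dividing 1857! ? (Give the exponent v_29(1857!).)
v_29(1857!) = 66

Legendre's formula: v_p(n!) = Σ_{k ≥ 1} ⌊n / p^k⌋. For p = 29, n = 1857, the terms are:
  ⌊1857/29^1⌋ = ⌊1857/29⌋ = 64
  ⌊1857/29^2⌋ = ⌊1857/841⌋ = 2
(the next term ⌊1857/29^3⌋ = 0, terminating the sum). Summing: v_29(1857!) = 64 + 2 = 66.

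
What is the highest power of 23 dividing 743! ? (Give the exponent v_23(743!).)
v_23(743!) = 33

Legendre's formula: v_p(n!) = Σ_{k ≥ 1} ⌊n / p^k⌋. For p = 23, n = 743, the terms are:
  ⌊743/23^1⌋ = ⌊743/23⌋ = 32
  ⌊743/23^2⌋ = ⌊743/529⌋ = 1
(the next term ⌊743/23^3⌋ = 0, terminating the sum). Summing: v_23(743!) = 32 + 1 = 33.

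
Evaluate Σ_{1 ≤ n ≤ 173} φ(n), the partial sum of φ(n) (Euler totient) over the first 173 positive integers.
Σ_{n ≤ 173} φ(n) = 9194

Compute φ(n) for each 1 ≤ n ≤ 173: φ(1) = 1, φ(2) = 1, φ(3) = 2, φ(4) = 2, φ(5) = 4, φ(6) = 2, φ(7) = 6, φ(8) = 4, φ(9) = 6, φ(10) = 4, φ(11) = 10, φ(12) = 4, φ(13) = 12, φ(14) = 6, φ(15) = 8, φ(16) = 8, φ(17) = 16, φ(18) = 6, φ(19) = 18, φ(20) = 8, φ(21) = 12, φ(22) = 10, φ(23) = 22, φ(24) = 8, φ(25) = 20, φ(26) = 12, φ(27) = 18, φ(28) = 12, φ(29) = 28, φ(30) = 8, φ(31) = 30, φ(32) = 16, φ(33) = 20, φ(34) = 16, φ(35) = 24, φ(36) = 12, φ(37) = 36, φ(38) = 18, φ(39) = 24, φ(40) = 16, φ(41) = 40, φ(42) = 12, φ(43) = 42, φ(44) = 20, φ(45) = 24, φ(46) = 22, φ(47) = 46, φ(48) = 16, φ(49) = 42, φ(50) = 20, φ(51) = 32, φ(52) = 24, φ(53) = 52, φ(54) = 18, φ(55) = 40, φ(56) = 24, φ(57) = 36, φ(58) = 28, φ(59) = 58, φ(60) = 16, φ(61) = 60, φ(62) = 30, φ(63) = 36, φ(64) = 32, φ(65) = 48, φ(66) = 20, φ(67) = 66, φ(68) = 32, φ(69) = 44, φ(70) = 24, φ(71) = 70, φ(72) = 24, φ(73) = 72, φ(74) = 36, φ(75) = 40, φ(76) = 36, φ(77) = 60, φ(78) = 24, φ(79) = 78, φ(80) = 32, φ(81) = 54, φ(82) = 40, φ(83) = 82, φ(84) = 24, φ(85) = 64, φ(86) = 42, φ(87) = 56, φ(88) = 40, φ(89) = 88, φ(90) = 24, φ(91) = 72, φ(92) = 44, φ(93) = 60, φ(94) = 46, φ(95) = 72, φ(96) = 32, φ(97) = 96, φ(98) = 42, φ(99) = 60, φ(100) = 40, φ(101) = 100, φ(102) = 32, φ(103) = 102, φ(104) = 48, φ(105) = 48, φ(106) = 52, φ(107) = 106, φ(108) = 36, φ(109) = 108, φ(110) = 40, φ(111) = 72, φ(112) = 48, φ(113) = 112, φ(114) = 36, φ(115) = 88, φ(116) = 56, φ(117) = 72, φ(118) = 58, φ(119) = 96, φ(120) = 32, φ(121) = 110, φ(122) = 60, φ(123) = 80, φ(124) = 60, φ(125) = 100, φ(126) = 36, φ(127) = 126, φ(128) = 64, φ(129) = 84, φ(130) = 48, φ(131) = 130, φ(132) = 40, φ(133) = 108, φ(134) = 66, φ(135) = 72, φ(136) = 64, φ(137) = 136, φ(138) = 44, φ(139) = 138, φ(140) = 48, φ(141) = 92, φ(142) = 70, φ(143) = 120, φ(144) = 48, φ(145) = 112, φ(146) = 72, φ(147) = 84, φ(148) = 72, φ(149) = 148, φ(150) = 40, φ(151) = 150, φ(152) = 72, φ(153) = 96, φ(154) = 60, φ(155) = 120, φ(156) = 48, φ(157) = 156, φ(158) = 78, φ(159) = 104, φ(160) = 64, φ(161) = 132, φ(162) = 54, φ(163) = 162, φ(164) = 80, φ(165) = 80, φ(166) = 82, φ(167) = 166, φ(168) = 48, φ(169) = 156, φ(170) = 64, φ(171) = 108, φ(172) = 84, φ(173) = 172. Summing all 173 values: 9194. (Average order: Σ_{n ≤ x} φ(n) ~ (3/π²) x². For x = 173, (3/π²)·173² ≈ 9097.33.)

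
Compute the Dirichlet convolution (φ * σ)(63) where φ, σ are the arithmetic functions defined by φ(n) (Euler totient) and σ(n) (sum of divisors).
(φ * σ)(63) = 378

Divisors of 63: [1, 3, 7, 9, 21, 63]. For each d | 63:
  d = 1: φ(1) · σ(63/1) = 1 · 104 = 104
  d = 3: φ(3) · σ(63/3) = 2 · 32 = 64
  d = 7: φ(7) · σ(63/7) = 6 · 13 = 78
  d = 9: φ(9) · σ(63/9) = 6 · 8 = 48
  d = 21: φ(21) · σ(63/21) = 12 · 4 = 48
  d = 63: φ(63) · σ(63/63) = 36 · 1 = 36
Summing: (φ * σ)(63) = 104 + 64 + 78 + 48 + 48 + 36 = 378.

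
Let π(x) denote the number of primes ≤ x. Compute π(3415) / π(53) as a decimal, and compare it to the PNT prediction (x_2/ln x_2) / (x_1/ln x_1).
π(3415)/π(53) = 480/16 ≈ 30.0000;  PNT prediction ≈ 31.4434.

π(53) = 16 and π(3415) = 480, so π(3415)/π(53) ≈ 30.0000. The PNT-predicted ratio is (3415/ln(3415)) / (53/ln(53)) ≈ 31.4434. The two agree to within a few percent, as expected.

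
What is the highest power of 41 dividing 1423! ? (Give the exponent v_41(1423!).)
v_41(1423!) = 34

Legendre's formula: v_p(n!) = Σ_{k ≥ 1} ⌊n / p^k⌋. For p = 41, n = 1423, the terms are:
  ⌊1423/41^1⌋ = ⌊1423/41⌋ = 34
(the next term ⌊1423/41^2⌋ = 0, terminating the sum). Summing: v_41(1423!) = 34 = 34.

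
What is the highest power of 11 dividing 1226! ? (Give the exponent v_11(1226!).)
v_11(1226!) = 121

Legendre's formula: v_p(n!) = Σ_{k ≥ 1} ⌊n / p^k⌋. For p = 11, n = 1226, the terms are:
  ⌊1226/11^1⌋ = ⌊1226/11⌋ = 111
  ⌊1226/11^2⌋ = ⌊1226/121⌋ = 10
(the next term ⌊1226/11^3⌋ = 0, terminating the sum). Summing: v_11(1226!) = 111 + 10 = 121.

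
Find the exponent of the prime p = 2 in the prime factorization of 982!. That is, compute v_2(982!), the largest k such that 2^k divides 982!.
v_2(982!) = 975

Legendre's formula: v_p(n!) = Σ_{k ≥ 1} ⌊n / p^k⌋. For p = 2, n = 982, the terms are:
  ⌊982/2^1⌋ = ⌊982/2⌋ = 491
  ⌊982/2^2⌋ = ⌊982/4⌋ = 245
  ⌊982/2^3⌋ = ⌊982/8⌋ = 122
  ⌊982/2^4⌋ = ⌊982/16⌋ = 61
  ⌊982/2^5⌋ = ⌊982/32⌋ = 30
  ⌊982/2^6⌋ = ⌊982/64⌋ = 15
  ⌊982/2^7⌋ = ⌊982/128⌋ = 7
  ⌊982/2^8⌋ = ⌊982/256⌋ = 3
  ⌊982/2^9⌋ = ⌊982/512⌋ = 1
(the next term ⌊982/2^10⌋ = 0, terminating the sum). Summing: v_2(982!) = 491 + 245 + 122 + 61 + 30 + 15 + 7 + 3 + 1 = 975.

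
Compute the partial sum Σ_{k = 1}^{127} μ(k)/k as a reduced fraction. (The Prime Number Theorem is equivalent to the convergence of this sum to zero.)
Σ μ(k)/k = -228455996623300386843096283835194191857230682/401447693933303618909444119902604513664588524773

Values of μ(k) for 1 ≤ k ≤ 127: μ(1) = 1, μ(2) = -1, μ(3) = -1, μ(5) = -1, μ(6) = 1, μ(7) = -1, μ(10) = 1, μ(11) = -1, μ(13) = -1, μ(14) = 1, μ(15) = 1, μ(17) = -1, μ(19) = -1, μ(21) = 1, μ(22) = 1, μ(23) = -1, μ(26) = 1, μ(29) = -1, μ(30) = -1, μ(31) = -1, μ(33) = 1, μ(34) = 1, μ(35) = 1, μ(37) = -1, μ(38) = 1, μ(39) = 1, μ(41) = -1, μ(42) = -1, μ(43) = -1, μ(46) = 1, μ(47) = -1, μ(51) = 1, μ(53) = -1, μ(55) = 1, μ(57) = 1, μ(58) = 1, μ(59) = -1, μ(61) = -1, μ(62) = 1, μ(65) = 1, μ(66) = -1, μ(67) = -1, μ(69) = 1, μ(70) = -1, μ(71) = -1, μ(73) = -1, μ(74) = 1, μ(77) = 1, μ(78) = -1, μ(79) = -1, μ(82) = 1, μ(83) = -1, μ(85) = 1, μ(86) = 1, μ(87) = 1, μ(89) = -1, μ(91) = 1, μ(93) = 1, μ(94) = 1, μ(95) = 1, μ(97) = -1, μ(101) = -1, μ(102) = -1, μ(103) = -1, μ(105) = -1, μ(106) = 1, μ(107) = -1, μ(109) = -1, μ(110) = -1, μ(111) = 1, μ(113) = -1, μ(114) = -1, μ(115) = 1, μ(118) = 1, μ(119) = 1, μ(122) = 1, μ(123) = 1, μ(127) = -1, with μ = 0 on non-squarefree integers. Summing μ(k)/k for k where μ(k) ≠ 0 gives -228455996623300386843096283835194191857230682/401447693933303618909444119902604513664588524773 ≈ -0.0006. (PNT ⟺ this sum → 0 as n → ∞.)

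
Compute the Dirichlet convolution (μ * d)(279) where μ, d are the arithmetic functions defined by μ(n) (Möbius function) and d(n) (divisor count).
(μ * d)(279) = 1

Divisors of 279: [1, 3, 9, 31, 93, 279]. For each d | 279:
  d = 1: μ(1) · d(279/1) = 1 · 6 = 6
  d = 3: μ(3) · d(279/3) = -1 · 4 = -4
  d = 9: μ(9) · d(279/9) = 0 · 2 = 0
  d = 31: μ(31) · d(279/31) = -1 · 3 = -3
  d = 93: μ(93) · d(279/93) = 1 · 2 = 2
  d = 279: μ(279) · d(279/279) = 0 · 1 = 0
Summing: (μ * d)(279) = 6 + -4 + 0 + -3 + 2 + 0 = 1.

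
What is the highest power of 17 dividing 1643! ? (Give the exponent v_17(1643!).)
v_17(1643!) = 101

Legendre's formula: v_p(n!) = Σ_{k ≥ 1} ⌊n / p^k⌋. For p = 17, n = 1643, the terms are:
  ⌊1643/17^1⌋ = ⌊1643/17⌋ = 96
  ⌊1643/17^2⌋ = ⌊1643/289⌋ = 5
(the next term ⌊1643/17^3⌋ = 0, terminating the sum). Summing: v_17(1643!) = 96 + 5 = 101.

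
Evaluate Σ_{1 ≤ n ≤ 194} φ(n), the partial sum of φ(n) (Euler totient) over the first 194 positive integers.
Σ_{n ≤ 194} φ(n) = 11518

Compute φ(n) for each 1 ≤ n ≤ 194: φ(1) = 1, φ(2) = 1, φ(3) = 2, φ(4) = 2, φ(5) = 4, φ(6) = 2, φ(7) = 6, φ(8) = 4, φ(9) = 6, φ(10) = 4, φ(11) = 10, φ(12) = 4, φ(13) = 12, φ(14) = 6, φ(15) = 8, φ(16) = 8, φ(17) = 16, φ(18) = 6, φ(19) = 18, φ(20) = 8, φ(21) = 12, φ(22) = 10, φ(23) = 22, φ(24) = 8, φ(25) = 20, φ(26) = 12, φ(27) = 18, φ(28) = 12, φ(29) = 28, φ(30) = 8, φ(31) = 30, φ(32) = 16, φ(33) = 20, φ(34) = 16, φ(35) = 24, φ(36) = 12, φ(37) = 36, φ(38) = 18, φ(39) = 24, φ(40) = 16, φ(41) = 40, φ(42) = 12, φ(43) = 42, φ(44) = 20, φ(45) = 24, φ(46) = 22, φ(47) = 46, φ(48) = 16, φ(49) = 42, φ(50) = 20, φ(51) = 32, φ(52) = 24, φ(53) = 52, φ(54) = 18, φ(55) = 40, φ(56) = 24, φ(57) = 36, φ(58) = 28, φ(59) = 58, φ(60) = 16, φ(61) = 60, φ(62) = 30, φ(63) = 36, φ(64) = 32, φ(65) = 48, φ(66) = 20, φ(67) = 66, φ(68) = 32, φ(69) = 44, φ(70) = 24, φ(71) = 70, φ(72) = 24, φ(73) = 72, φ(74) = 36, φ(75) = 40, φ(76) = 36, φ(77) = 60, φ(78) = 24, φ(79) = 78, φ(80) = 32, φ(81) = 54, φ(82) = 40, φ(83) = 82, φ(84) = 24, φ(85) = 64, φ(86) = 42, φ(87) = 56, φ(88) = 40, φ(89) = 88, φ(90) = 24, φ(91) = 72, φ(92) = 44, φ(93) = 60, φ(94) = 46, φ(95) = 72, φ(96) = 32, φ(97) = 96, φ(98) = 42, φ(99) = 60, φ(100) = 40, φ(101) = 100, φ(102) = 32, φ(103) = 102, φ(104) = 48, φ(105) = 48, φ(106) = 52, φ(107) = 106, φ(108) = 36, φ(109) = 108, φ(110) = 40, φ(111) = 72, φ(112) = 48, φ(113) = 112, φ(114) = 36, φ(115) = 88, φ(116) = 56, φ(117) = 72, φ(118) = 58, φ(119) = 96, φ(120) = 32, φ(121) = 110, φ(122) = 60, φ(123) = 80, φ(124) = 60, φ(125) = 100, φ(126) = 36, φ(127) = 126, φ(128) = 64, φ(129) = 84, φ(130) = 48, φ(131) = 130, φ(132) = 40, φ(133) = 108, φ(134) = 66, φ(135) = 72, φ(136) = 64, φ(137) = 136, φ(138) = 44, φ(139) = 138, φ(140) = 48, φ(141) = 92, φ(142) = 70, φ(143) = 120, φ(144) = 48, φ(145) = 112, φ(146) = 72, φ(147) = 84, φ(148) = 72, φ(149) = 148, φ(150) = 40, φ(151) = 150, φ(152) = 72, φ(153) = 96, φ(154) = 60, φ(155) = 120, φ(156) = 48, φ(157) = 156, φ(158) = 78, φ(159) = 104, φ(160) = 64, φ(161) = 132, φ(162) = 54, φ(163) = 162, φ(164) = 80, φ(165) = 80, φ(166) = 82, φ(167) = 166, φ(168) = 48, φ(169) = 156, φ(170) = 64, φ(171) = 108, φ(172) = 84, φ(173) = 172, φ(174) = 56, φ(175) = 120, φ(176) = 80, φ(177) = 116, φ(178) = 88, φ(179) = 178, φ(180) = 48, φ(181) = 180, φ(182) = 72, φ(183) = 120, φ(184) = 88, φ(185) = 144, φ(186) = 60, φ(187) = 160, φ(188) = 92, φ(189) = 108, φ(190) = 72, φ(191) = 190, φ(192) = 64, φ(193) = 192, φ(194) = 96. Summing all 194 values: 11518. (Average order: Σ_{n ≤ x} φ(n) ~ (3/π²) x². For x = 194, (3/π²)·194² ≈ 11439.97.)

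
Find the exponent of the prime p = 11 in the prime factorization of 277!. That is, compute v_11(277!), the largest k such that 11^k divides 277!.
v_11(277!) = 27

Legendre's formula: v_p(n!) = Σ_{k ≥ 1} ⌊n / p^k⌋. For p = 11, n = 277, the terms are:
  ⌊277/11^1⌋ = ⌊277/11⌋ = 25
  ⌊277/11^2⌋ = ⌊277/121⌋ = 2
(the next term ⌊277/11^3⌋ = 0, terminating the sum). Summing: v_11(277!) = 25 + 2 = 27.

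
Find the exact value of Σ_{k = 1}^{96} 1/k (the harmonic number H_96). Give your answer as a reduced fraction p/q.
H_96 = 3699322246041458103739317199996707235031/718766754945489455304472257065075294400

Direct summation: H_96 = 1 + 1/2 + ... + 1/96. The least common denominator is lcm(1, ..., 96) = 718766754945489455304472257065075294400; over this denominator the numerator is 718766754945489455304472257065075294400 + 359383377472744727652236128532537647200 + 239588918315163151768157419021691764800 + 179691688736372363826118064266268823600 + 143753350989097891060894451413015058880 + 119794459157581575884078709510845882400 + 102680964992212779329210322437867899200 + 89845844368186181913059032133134411800 + 79862972771721050589385806340563921600 + 71876675494548945530447225706507529440 + 65342432267771768664042932460461390400 + 59897229578790787942039354755422941200 + 55289750380422265792651712081928868800 + 51340482496106389664605161218933949600 + 47917783663032630353631483804338352960 + 44922922184093090956529516066567205900 + 42280397349734673841439544533239723200 + 39931486385860525294692903170281960800 + 37829829207657339752866960898161857600 + 35938337747274472765223612853253764720 + 34226988330737593109736774145955966400 + 32671216133885884332021466230230695200 + 31250728475890845882803141611525012800 + 29948614789395393971019677377711470600 + 28750670197819578212178890282603011776 + 27644875190211132896325856040964434400 + 26620990923907016863128602113521307200 + 25670241248053194832302580609466974800 + 24785060515361705355326629553968113600 + 23958891831516315176815741902169176480 + 23186024353080305009821685711776622400 + 22461461092046545478264758033283602950 + 21780810755923922888014310820153796800 + 21140198674867336920719772266619861600 + 20536192998442555865842064487573579840 + 19965743192930262647346451585140980400 + 19426128512040255548769520461218251200 + 18914914603828669876433480449080928800 + 18429916793474088597550570693976289600 + 17969168873637236382611806426626882360 + 17530896462085108665962737977196958400 + 17113494165368796554868387072977983200 + 16715505928964871053592378071280820800 + 16335608066942942166010733115115347600 + 15972594554344210117877161268112784320 + 15625364237945422941401570805762506400 + 15292909679691265006478133129044155200 + 14974307394697696985509838688855735300 + 14668709284601825618458617491123985600 + 14375335098909789106089445141301505888 + 14093465783244891280479848177746574400 + 13822437595105566448162928020482217200 + 13561636885763951986876835038963684800 + 13310495461953508431564301056760653600 + 13068486453554353732808586492092278080 + 12835120624026597416151290304733487400 + 12609943069219113250955653632720619200 + 12392530257680852677663314776984056800 + 12182487371957448394991055204492801600 + 11979445915758157588407870951084588240 + 11783061556483433693515938640411070400 + 11593012176540152504910842855888311200 + 11408996110245864369912258048651988800 + 11230730546023272739132379016641801475 + 11057950076084453158530342416385773760 + 10890405377961961444007155410076898400 + 10727862014111782914992123239777243200 + 10570099337433668460359886133309930800 + 10416909491963615294267713870508337600 + 10268096499221277932921032243786789920 + 10123475421767457116964397986832046400 + 9982871596465131323673225792570490200 + 9846119930760129524718798041987332800 + 9713064256020127774384760230609125600 + 9583556732606526070726296760867670592 + 9457457301914334938216740224540464400 + 9334633181110252666291847494351627200 + 9214958396737044298775285346988144800 + 9098313353740372851955345026140193600 + 8984584436818618191305903213313441180 + 8873663641302338954376200704507102400 + 8765448231042554332981368988598479200 + 8659840421029993437403280205603316800 + 8556747082684398277434193536488991600 + 8456079469946934768287908906647944640 + 8357752964482435526796189035640410400 + 8261686838453901785108876517989371200 + 8167804033471471083005366557557673800 + 8076030954443701744994070304101969600 + 7986297277172105058938580634056392160 + 7898535768631752256093101725989838400 + 7812682118972711470700785402881253200 + 7728674784360101669940561903925540800 + 7646454839845632503239066564522077600 + 7565965841531467950573392179632371520 + 7487153697348848492754919344427867650 = 3699322246041458103739317199996707235031, so H_96 = 3699322246041458103739317199996707235031/718766754945489455304472257065075294400 (already in lowest terms) ≈ 5.14676. (The PNT-adjacent estimate ln(96) + γ ≈ 5.14156 matches within O(1/n).)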